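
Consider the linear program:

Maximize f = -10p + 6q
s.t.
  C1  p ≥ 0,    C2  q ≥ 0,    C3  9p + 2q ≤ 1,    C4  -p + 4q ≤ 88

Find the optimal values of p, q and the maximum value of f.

Corner points and f = -10p + 6q:
  (0, 0) → f = 0
  (0, 1/2) → f = 3
  (1/9, 0) → f = -10/9

p = 0, q = 1/2, maximum f = 3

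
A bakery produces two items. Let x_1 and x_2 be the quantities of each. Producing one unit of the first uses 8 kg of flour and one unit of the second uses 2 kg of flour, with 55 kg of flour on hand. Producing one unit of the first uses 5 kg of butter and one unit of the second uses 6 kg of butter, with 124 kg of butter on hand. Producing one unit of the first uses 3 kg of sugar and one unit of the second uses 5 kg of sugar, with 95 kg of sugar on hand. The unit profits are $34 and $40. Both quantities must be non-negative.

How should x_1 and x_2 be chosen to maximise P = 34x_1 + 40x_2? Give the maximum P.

Vertices and P = 34x_1 + 40x_2:
  (0, 0) → P = 0
  (0, 19) → P = 760
  (55/8, 0) → P = 935/4
  (5/2, 35/2) → P = 785

The binding constraints are 8x_1 + 2x_2 = 55 and 3x_1 + 5x_2 = 95.
Solving simultaneously gives x_1 = 5/2, x_2 = 35/2.

x_1 = 5/2, x_2 = 35/2, maximum P = 785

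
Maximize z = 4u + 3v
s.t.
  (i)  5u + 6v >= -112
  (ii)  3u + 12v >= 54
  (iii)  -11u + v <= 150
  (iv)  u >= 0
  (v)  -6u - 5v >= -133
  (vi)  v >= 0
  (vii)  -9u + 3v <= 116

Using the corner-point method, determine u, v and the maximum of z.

Corner points and z = 4u + 3v:
  (0, 9/2) → z = 27/2
  (18, 0) → z = 72
  (0, 133/5) → z = 399/5
  (133/6, 0) → z = 266/3

u = 133/6, v = 0, maximum z = 266/3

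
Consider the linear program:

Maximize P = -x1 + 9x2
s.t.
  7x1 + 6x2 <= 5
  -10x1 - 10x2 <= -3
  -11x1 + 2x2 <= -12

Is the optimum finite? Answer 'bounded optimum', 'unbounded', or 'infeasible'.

Vertices and P = -x1 + 9x2:
  (16/5, -29/10) → P = -293/10
  (41/40, -29/80) → P = -343/80
  (63/65, -87/130) → P = -909/130
The feasible region has finitely many vertices and no improving ray; the maximum is -343/80 at (41/40, -29/80).

bounded optimum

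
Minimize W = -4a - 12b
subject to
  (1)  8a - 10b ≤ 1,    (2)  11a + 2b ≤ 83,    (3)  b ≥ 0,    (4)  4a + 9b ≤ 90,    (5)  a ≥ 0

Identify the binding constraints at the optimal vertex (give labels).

Feasible corners and W = -4a - 12b:
  (416/63, 653/126) → W = -5582/63
  (1/8, 0) → W = -1/2
  (81/13, 94/13) → W = -1452/13
  (0, 0) → W = 0
  (0, 10) → W = -120

The minimum is at (0, 10). Substituting into each constraint, equality holds for (4) and (5); the remaining constraints have slack.

(4) and (5)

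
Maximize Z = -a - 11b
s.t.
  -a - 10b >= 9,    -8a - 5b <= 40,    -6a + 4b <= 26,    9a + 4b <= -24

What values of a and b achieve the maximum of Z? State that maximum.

a = 40/13, b = -168/13, maximum Z = 1808/13

At the optimal vertex, -8a - 5b = 40 and 9a + 4b = -24.
Solving simultaneously gives a = 40/13, b = -168/13.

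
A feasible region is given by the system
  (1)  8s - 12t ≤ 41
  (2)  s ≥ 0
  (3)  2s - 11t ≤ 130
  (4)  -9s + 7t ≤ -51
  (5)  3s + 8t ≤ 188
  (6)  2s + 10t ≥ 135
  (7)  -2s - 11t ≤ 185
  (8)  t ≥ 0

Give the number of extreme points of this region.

The feasible vertices (each the meet of two boundaries and inside every other half-plane) are:
  (646/25, 1381/100)
  (1015/52, 499/52)
  (1724/93, 513/31)
  (1455/104, 1113/104)

4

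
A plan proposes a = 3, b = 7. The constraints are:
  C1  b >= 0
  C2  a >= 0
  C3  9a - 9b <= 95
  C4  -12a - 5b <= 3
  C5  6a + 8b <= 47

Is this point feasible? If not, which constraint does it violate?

Constraint C5: 6a + 8b = 74, which is not ≤ 47. All other constraints are satisfied.

not feasible — violates C5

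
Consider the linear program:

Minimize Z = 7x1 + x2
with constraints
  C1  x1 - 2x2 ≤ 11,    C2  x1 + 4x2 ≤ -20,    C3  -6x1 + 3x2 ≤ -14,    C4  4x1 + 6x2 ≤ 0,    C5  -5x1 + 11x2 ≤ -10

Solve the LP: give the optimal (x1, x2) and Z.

x1 = -5/9, x2 = -52/9, minimum Z = -29/3

Feasible corners and Z = 7x1 + x2:
  (2/3, -31/6) → Z = -1/2
  (-5/9, -52/9) → Z = -29/3
  (-4/27, -134/27) → Z = -6

The binding constraints are x1 - 2x2 = 11 and -6x1 + 3x2 = -14.
Solving simultaneously gives x1 = -5/9, x2 = -52/9.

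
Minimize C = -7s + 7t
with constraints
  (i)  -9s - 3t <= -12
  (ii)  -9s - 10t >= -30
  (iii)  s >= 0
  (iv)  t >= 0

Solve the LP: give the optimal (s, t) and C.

s = 10/3, t = 0, minimum C = -70/3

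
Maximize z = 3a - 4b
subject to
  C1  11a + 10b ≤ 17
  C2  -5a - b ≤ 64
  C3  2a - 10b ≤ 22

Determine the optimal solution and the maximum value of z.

a = 3, b = -8/5, maximum z = 77/5

Corner points and z = 3a - 4b:
  (-219/13, 263/13) → z = -1709/13
  (3, -8/5) → z = 77/5
  (-309/26, -119/26) → z = -451/26

At the optimal vertex, 11a + 10b = 17 and 2a - 10b = 22.
Solving simultaneously gives a = 3, b = -8/5.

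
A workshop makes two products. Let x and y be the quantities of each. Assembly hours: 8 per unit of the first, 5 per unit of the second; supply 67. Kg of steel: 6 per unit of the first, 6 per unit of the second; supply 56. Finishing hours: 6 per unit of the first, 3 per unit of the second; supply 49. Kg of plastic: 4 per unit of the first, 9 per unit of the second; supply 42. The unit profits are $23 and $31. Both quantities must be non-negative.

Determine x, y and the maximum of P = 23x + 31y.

x = 15/2, y = 4/3, maximum P = 1283/6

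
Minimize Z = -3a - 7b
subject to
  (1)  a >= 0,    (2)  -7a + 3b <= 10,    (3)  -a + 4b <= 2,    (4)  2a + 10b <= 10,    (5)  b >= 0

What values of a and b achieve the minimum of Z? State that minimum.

Feasible corners and Z = -3a - 7b:
  (0, 1/2) → Z = -7/2
  (0, 0) → Z = 0
  (10/9, 7/9) → Z = -79/9
  (5, 0) → Z = -15

The binding constraints are 2a + 10b = 10 and b = 0.
Solving simultaneously gives a = 5, b = 0.

a = 5, b = 0, minimum Z = -15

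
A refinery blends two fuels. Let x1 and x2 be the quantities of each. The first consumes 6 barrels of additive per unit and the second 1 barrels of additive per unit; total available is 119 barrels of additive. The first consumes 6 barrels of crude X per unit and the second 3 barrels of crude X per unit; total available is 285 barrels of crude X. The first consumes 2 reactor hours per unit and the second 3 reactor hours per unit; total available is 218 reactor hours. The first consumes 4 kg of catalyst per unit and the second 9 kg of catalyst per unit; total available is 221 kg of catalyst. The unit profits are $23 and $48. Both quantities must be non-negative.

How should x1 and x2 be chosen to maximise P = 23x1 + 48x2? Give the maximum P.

Vertices and P = 23x1 + 48x2:
  (0, 0) → P = 0
  (0, 221/9) → P = 3536/3
  (119/6, 0) → P = 2737/6
  (17, 17) → P = 1207

x1 = 17, x2 = 17, maximum P = 1207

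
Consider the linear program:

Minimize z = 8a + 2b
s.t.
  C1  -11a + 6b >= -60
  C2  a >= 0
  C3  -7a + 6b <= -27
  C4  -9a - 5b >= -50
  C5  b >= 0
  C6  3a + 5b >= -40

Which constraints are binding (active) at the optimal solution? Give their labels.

C3 and C5

Vertices and z = 8a + 2b:
  (600/109, 10/109) → z = 4820/109
  (60/11, 0) → z = 480/11
  (435/89, 107/89) → z = 3694/89
  (27/7, 0) → z = 216/7

The minimum is at (27/7, 0). Substituting into each constraint, equality holds for C3 and C5; the remaining constraints have slack.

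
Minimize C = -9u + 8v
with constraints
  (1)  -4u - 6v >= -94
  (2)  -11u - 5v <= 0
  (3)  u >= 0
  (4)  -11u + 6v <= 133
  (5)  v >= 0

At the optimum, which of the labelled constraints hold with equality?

Feasible corners and C = -9u + 8v:
  (0, 47/3) → C = 376/3
  (47/2, 0) → C = -423/2
  (0, 0) → C = 0

The minimum is at (47/2, 0). Substituting into each constraint, equality holds for (1) and (5); the remaining constraints have slack.

(1) and (5)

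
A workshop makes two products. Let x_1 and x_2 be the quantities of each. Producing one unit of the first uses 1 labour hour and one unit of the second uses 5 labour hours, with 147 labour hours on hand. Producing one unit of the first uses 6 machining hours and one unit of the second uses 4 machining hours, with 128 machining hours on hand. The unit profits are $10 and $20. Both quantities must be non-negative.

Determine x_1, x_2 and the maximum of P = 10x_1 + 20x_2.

x_1 = 2, x_2 = 29, maximum P = 600

Extreme points and P = 10x_1 + 20x_2:
  (0, 0) → P = 0
  (0, 147/5) → P = 588
  (64/3, 0) → P = 640/3
  (2, 29) → P = 600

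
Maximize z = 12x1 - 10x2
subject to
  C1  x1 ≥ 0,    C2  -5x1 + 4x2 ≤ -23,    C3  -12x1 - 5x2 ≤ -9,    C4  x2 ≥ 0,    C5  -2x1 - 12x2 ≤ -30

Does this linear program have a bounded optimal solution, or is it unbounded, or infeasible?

unbounded

From the feasible point (99/17, 26/17), moving in the direction (1, 0) keeps every constraint satisfied while z increases without bound.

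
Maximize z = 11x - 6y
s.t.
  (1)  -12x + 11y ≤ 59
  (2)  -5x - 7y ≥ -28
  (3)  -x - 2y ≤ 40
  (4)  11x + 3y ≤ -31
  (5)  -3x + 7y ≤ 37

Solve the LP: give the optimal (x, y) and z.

x = 58/19, y = -409/19, maximum z = 3092/19

Corner points and z = 11x - 6y:
  (-558/35, -421/35) → z = -516/5
  (-518/157, 277/157) → z = -7360/157
  (58/19, -409/19) → z = 3092/19

At the optimal vertex, -x - 2y = 40 and 11x + 3y = -31.
Solving simultaneously gives x = 58/19, y = -409/19.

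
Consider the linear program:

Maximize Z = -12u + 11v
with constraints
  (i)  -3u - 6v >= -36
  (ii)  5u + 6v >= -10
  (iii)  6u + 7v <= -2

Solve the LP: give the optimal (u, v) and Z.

u = -23, v = 35/2, maximum Z = 937/2

Corner points and Z = -12u + 11v:
  (-23, 35/2) → Z = 937/2
  (-88/5, 74/5) → Z = 374
  (58, -50) → Z = -1246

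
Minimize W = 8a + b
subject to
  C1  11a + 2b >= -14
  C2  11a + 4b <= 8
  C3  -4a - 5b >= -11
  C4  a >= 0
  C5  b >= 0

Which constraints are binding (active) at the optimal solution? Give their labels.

C4 and C5

Vertices and W = 8a + b:
  (0, 2) → W = 2
  (8/11, 0) → W = 64/11
  (0, 0) → W = 0

The minimum is at (0, 0). Substituting into each constraint, equality holds for C4 and C5; the remaining constraints have slack.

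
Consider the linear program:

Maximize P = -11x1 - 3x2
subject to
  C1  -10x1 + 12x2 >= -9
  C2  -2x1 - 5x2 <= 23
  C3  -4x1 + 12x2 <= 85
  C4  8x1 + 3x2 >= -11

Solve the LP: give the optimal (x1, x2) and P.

x1 = -43/12, x2 = 53/9, maximum P = 87/4

Corner points and P = -11x1 - 3x2:
  (47/3, 443/36) → P = -837/4
  (-5/6, -13/9) → P = 27/2
  (-43/12, 53/9) → P = 87/4

The optimum lies where -4x1 + 12x2 = 85 and 8x1 + 3x2 = -11.
Solving simultaneously gives x1 = -43/12, x2 = 53/9.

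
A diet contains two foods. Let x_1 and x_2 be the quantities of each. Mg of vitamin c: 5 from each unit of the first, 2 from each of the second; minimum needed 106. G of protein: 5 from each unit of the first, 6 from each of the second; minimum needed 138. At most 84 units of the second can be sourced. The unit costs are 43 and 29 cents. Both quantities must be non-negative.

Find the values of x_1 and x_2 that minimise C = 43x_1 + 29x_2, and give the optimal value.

x_1 = 18, x_2 = 8, minimum C = 1006

Extreme points and C = 43x_1 + 29x_2:
  (0, 53) → C = 1537
  (0, 84) → C = 2436
  (138/5, 0) → C = 5934/5
  (18, 8) → C = 1006
The feasible region is unbounded (it extends along (1, 0)), but C strictly increases along every unbounded feasible direction, so there is no improving ray and the minimum is attained at a vertex.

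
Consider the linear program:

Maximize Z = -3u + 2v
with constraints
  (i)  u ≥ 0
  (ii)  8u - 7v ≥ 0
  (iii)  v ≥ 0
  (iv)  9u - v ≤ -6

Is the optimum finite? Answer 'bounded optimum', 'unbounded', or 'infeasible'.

infeasible

The boundaries u = 0 and 8u - 7v = 0 meet at (0, 0), but that point violates 9u - v ≤ -6. Every candidate vertex is excluded by some other constraint, so the feasible region is empty.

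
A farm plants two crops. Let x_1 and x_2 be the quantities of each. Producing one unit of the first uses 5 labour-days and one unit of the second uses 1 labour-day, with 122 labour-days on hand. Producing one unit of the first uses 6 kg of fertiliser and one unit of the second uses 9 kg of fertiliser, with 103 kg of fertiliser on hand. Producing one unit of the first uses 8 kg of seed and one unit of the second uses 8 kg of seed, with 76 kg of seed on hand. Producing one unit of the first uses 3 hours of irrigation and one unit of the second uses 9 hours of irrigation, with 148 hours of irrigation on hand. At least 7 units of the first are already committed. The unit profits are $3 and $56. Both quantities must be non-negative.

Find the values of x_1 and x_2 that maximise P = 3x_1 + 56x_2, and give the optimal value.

Vertices and P = 3x_1 + 56x_2:
  (19/2, 0) → P = 57/2
  (7, 0) → P = 21
  (7, 5/2) → P = 161

x_1 = 7, x_2 = 5/2, maximum P = 161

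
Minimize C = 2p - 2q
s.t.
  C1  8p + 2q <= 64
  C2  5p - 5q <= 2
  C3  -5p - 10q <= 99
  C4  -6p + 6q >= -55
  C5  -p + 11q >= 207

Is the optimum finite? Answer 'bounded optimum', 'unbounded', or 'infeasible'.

From the feasible point (29/9, 172/9), moving in the direction (-2, 8) keeps every constraint satisfied while C decreases without bound.

unbounded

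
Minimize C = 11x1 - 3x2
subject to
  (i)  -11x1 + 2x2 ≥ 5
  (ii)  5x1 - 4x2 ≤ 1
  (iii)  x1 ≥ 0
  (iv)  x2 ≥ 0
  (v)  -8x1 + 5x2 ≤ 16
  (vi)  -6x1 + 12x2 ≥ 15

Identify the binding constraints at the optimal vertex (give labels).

Vertices and C = 11x1 - 3x2:
  (0, 5/2) → C = -15/2
  (7/39, 136/39) → C = -331/39
  (0, 16/5) → C = -48/5

The minimum is at (0, 16/5). Substituting into each constraint, equality holds for (iii) and (v); the remaining constraints have slack.

(iii) and (v)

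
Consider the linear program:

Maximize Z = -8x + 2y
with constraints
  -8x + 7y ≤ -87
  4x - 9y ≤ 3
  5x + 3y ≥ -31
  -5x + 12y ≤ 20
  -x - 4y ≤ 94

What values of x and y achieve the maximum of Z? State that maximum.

Feasible corners and Z = -8x + 2y:
  (381/22, 81/11) → Z = -1362/11
  (1184/61, 595/61) → Z = -8282/61
  (72, 95/3) → Z = -1538/3

x = 381/22, y = 81/11, maximum Z = -1362/11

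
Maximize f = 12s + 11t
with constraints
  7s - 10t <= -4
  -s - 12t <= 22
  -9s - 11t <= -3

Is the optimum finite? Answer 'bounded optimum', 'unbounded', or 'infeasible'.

unbounded

From the feasible point (-14/167, 57/167), moving in the direction (10, 7) keeps every constraint satisfied while f increases without bound.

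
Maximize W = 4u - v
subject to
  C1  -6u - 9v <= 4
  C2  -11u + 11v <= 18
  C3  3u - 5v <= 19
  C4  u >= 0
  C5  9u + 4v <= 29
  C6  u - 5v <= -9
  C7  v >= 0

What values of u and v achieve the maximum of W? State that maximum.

The binding constraints are 9u + 4v = 29 and u - 5v = -9.
Solving simultaneously gives u = 109/49, v = 110/49.

u = 109/49, v = 110/49, maximum W = 326/49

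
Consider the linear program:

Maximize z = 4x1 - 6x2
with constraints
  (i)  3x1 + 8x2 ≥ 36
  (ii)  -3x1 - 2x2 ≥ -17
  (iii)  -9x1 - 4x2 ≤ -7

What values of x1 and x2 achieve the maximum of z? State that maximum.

The binding constraints are 3x1 + 8x2 = 36 and -3x1 - 2x2 = -17.
Solving simultaneously gives x1 = 32/9, x2 = 19/6.

x1 = 32/9, x2 = 19/6, maximum z = -43/9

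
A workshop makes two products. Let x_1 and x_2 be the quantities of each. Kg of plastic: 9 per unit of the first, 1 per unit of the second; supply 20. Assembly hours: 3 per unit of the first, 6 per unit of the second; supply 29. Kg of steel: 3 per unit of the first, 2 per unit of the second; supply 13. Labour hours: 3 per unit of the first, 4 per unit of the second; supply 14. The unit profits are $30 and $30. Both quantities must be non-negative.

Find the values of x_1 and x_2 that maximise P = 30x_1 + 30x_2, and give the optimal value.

x_1 = 2, x_2 = 2, maximum P = 120

Extreme points and P = 30x_1 + 30x_2:
  (0, 0) → P = 0
  (0, 7/2) → P = 105
  (20/9, 0) → P = 200/3
  (2, 2) → P = 120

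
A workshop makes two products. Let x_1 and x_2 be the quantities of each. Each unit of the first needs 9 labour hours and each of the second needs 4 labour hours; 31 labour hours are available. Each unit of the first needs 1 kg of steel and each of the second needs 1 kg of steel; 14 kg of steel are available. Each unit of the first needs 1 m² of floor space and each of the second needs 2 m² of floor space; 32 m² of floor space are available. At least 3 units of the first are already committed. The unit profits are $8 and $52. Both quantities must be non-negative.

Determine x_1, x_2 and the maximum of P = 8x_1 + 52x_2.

x_1 = 3, x_2 = 1, maximum P = 76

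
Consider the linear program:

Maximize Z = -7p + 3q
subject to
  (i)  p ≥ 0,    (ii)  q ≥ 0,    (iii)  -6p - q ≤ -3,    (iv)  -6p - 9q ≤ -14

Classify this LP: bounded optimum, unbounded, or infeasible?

unbounded

From the feasible point (0, 3), moving in the direction (0, 1) keeps every constraint satisfied while Z increases without bound.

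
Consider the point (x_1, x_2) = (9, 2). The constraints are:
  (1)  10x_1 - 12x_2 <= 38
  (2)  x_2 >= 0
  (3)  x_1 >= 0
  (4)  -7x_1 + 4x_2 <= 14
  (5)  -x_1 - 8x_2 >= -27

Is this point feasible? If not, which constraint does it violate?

not feasible — violates (1)

Constraint (1): 10x_1 - 12x_2 = 66, which is not ≤ 38. All other constraints are satisfied.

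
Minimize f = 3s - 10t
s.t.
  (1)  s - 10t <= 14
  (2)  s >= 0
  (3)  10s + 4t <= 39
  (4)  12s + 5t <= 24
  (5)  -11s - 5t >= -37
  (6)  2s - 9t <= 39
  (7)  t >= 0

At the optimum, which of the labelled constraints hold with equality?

Extreme points and f = 3s - 10t:
  (0, 24/5) → f = -48
  (0, 0) → f = 0
  (2, 0) → f = 6

The minimum is at (0, 24/5). Substituting into each constraint, equality holds for (2) and (4); the remaining constraints have slack.

(2) and (4)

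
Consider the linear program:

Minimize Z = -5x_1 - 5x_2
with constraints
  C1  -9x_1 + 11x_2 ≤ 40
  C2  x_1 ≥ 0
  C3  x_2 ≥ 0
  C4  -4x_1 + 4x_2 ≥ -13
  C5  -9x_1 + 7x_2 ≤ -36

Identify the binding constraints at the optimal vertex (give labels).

C1 and C4

Vertices and Z = -5x_1 - 5x_2:
  (303/8, 277/8) → Z = -725/2
  (169/9, 19) → Z = -1700/9
  (53/8, 27/8) → Z = -50

The minimum is at (303/8, 277/8). Substituting into each constraint, equality holds for C1 and C4; the remaining constraints have slack.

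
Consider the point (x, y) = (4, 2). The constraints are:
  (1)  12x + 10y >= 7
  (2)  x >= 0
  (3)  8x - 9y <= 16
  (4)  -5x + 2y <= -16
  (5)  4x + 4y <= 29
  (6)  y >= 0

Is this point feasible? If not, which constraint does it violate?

feasible

(1): 68 ≥ 7 ✓
(2): 4 ≥ 0 ✓
(3): 14 ≤ 16 ✓
(4): -16 ≤ -16 ✓
(5): 24 ≤ 29 ✓
(6): 2 ≥ 0 ✓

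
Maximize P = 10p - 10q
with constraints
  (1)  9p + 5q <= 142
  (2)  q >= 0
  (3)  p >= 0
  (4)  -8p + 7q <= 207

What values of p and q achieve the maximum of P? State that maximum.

p = 142/9, q = 0, maximum P = 1420/9

Vertices and P = 10p - 10q:
  (142/9, 0) → P = 1420/9
  (0, 142/5) → P = -284
  (0, 0) → P = 0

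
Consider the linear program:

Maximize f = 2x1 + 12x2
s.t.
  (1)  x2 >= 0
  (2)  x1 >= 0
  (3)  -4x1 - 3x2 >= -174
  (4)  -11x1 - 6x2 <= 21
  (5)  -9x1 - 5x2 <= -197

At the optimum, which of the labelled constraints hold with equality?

Vertices and f = 2x1 + 12x2:
  (87/2, 0) → f = 87
  (197/9, 0) → f = 394/9
  (0, 58) → f = 696
  (0, 197/5) → f = 2364/5

The maximum is at (0, 58). Substituting into each constraint, equality holds for (2) and (3); the remaining constraints have slack.

(2) and (3)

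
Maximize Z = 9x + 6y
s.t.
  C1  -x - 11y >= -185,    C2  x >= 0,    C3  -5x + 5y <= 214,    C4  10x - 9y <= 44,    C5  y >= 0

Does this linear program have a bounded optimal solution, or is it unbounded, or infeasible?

bounded optimum

Extreme points and Z = 9x + 6y:
  (0, 185/11) → Z = 1110/11
  (307/17, 258/17) → Z = 4311/17
  (0, 0) → Z = 0
  (22/5, 0) → Z = 198/5
The feasible region has finitely many vertices and no improving ray; the maximum is 4311/17 at (307/17, 258/17).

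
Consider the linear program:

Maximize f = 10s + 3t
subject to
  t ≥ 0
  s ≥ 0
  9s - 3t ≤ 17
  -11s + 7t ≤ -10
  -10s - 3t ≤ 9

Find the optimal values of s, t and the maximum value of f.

Feasible corners and f = 10s + 3t:
  (17/9, 0) → f = 170/9
  (10/11, 0) → f = 100/11
  (89/30, 97/30) → f = 1181/30

s = 89/30, t = 97/30, maximum f = 1181/30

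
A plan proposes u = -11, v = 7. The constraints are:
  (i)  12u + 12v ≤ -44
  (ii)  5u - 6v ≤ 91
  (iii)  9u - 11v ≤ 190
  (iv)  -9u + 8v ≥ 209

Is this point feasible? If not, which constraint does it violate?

Constraint (iv): -9u + 8v = 155, which is not ≥ 209. All other constraints are satisfied.

not feasible — violates (iv)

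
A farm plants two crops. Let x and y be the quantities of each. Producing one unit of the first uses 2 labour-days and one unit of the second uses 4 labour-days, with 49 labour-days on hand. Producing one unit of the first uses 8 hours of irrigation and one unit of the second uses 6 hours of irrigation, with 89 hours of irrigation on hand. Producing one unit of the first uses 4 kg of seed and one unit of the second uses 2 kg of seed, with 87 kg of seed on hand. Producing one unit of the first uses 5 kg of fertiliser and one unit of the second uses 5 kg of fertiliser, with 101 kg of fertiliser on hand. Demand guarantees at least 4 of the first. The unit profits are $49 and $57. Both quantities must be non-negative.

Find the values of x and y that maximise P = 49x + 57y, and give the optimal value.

x = 4, y = 19/2, maximum P = 1475/2

Feasible corners and P = 49x + 57y:
  (89/8, 0) → P = 4361/8
  (4, 0) → P = 196
  (4, 19/2) → P = 1475/2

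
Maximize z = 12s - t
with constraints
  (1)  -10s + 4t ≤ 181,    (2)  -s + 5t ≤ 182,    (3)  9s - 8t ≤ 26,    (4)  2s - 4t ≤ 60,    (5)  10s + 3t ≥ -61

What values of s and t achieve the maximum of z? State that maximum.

Corner points and z = 12s - t:
  (-177/46, 1639/46) → z = -3763/46
  (-787/70, 120/7) → z = -5322/35
  (1586/37, 1664/37) → z = 17368/37
  (-410/107, -809/107) → z = -4111/107

The optimum lies where -s + 5t = 182 and 9s - 8t = 26.
Solving simultaneously gives s = 1586/37, t = 1664/37.

s = 1586/37, t = 1664/37, maximum z = 17368/37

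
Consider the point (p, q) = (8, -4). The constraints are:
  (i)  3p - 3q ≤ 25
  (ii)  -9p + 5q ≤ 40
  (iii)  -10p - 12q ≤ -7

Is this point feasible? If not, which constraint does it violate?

not feasible — violates (i)

Constraint (i): 3p - 3q = 36, which is not ≤ 25. All other constraints are satisfied.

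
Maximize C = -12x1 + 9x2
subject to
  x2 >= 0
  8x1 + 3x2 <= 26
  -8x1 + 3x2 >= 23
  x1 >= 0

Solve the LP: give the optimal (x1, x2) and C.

x1 = 0, x2 = 26/3, maximum C = 78

Extreme points and C = -12x1 + 9x2:
  (3/16, 49/6) → C = 285/4
  (0, 26/3) → C = 78
  (0, 23/3) → C = 69

The binding constraints are 8x1 + 3x2 = 26 and x1 = 0.
Solving simultaneously gives x1 = 0, x2 = 26/3.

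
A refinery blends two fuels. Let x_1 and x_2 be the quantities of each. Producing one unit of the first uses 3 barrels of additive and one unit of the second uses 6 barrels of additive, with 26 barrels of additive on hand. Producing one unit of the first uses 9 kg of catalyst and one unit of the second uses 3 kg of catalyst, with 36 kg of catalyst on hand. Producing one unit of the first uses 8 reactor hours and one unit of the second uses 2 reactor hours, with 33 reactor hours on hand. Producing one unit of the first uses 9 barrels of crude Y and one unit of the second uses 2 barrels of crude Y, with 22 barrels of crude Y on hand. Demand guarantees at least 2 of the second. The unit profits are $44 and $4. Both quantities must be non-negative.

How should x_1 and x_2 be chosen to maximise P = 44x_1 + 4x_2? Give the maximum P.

x_1 = 2, x_2 = 2, maximum P = 96

Extreme points and P = 44x_1 + 4x_2:
  (0, 13/3) → P = 52/3
  (0, 2) → P = 8
  (5/3, 7/2) → P = 262/3
  (2, 2) → P = 96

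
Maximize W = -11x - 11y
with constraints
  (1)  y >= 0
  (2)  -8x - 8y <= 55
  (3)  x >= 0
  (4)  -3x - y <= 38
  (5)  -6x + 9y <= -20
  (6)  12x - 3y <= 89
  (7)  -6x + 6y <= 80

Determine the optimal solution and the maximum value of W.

x = 10/3, y = 0, maximum W = -110/3

Vertices and W = -11x - 11y:
  (10/3, 0) → W = -110/3
  (89/12, 0) → W = -979/12
  (247/30, 49/15) → W = -253/2

The optimum lies where y = 0 and -6x + 9y = -20.
Solving simultaneously gives x = 10/3, y = 0.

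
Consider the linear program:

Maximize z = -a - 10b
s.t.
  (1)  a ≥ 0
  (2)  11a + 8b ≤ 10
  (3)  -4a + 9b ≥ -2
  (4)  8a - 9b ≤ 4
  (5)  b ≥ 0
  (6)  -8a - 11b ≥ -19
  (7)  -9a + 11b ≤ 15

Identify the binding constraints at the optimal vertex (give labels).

Corner points and z = -a - 10b:
  (0, 5/4) → z = -25/2
  (0, 0) → z = 0
  (122/163, 36/163) → z = -482/163
  (1/2, 0) → z = -1/2

The maximum is at (0, 0). Substituting into each constraint, equality holds for (1) and (5); the remaining constraints have slack.

(1) and (5)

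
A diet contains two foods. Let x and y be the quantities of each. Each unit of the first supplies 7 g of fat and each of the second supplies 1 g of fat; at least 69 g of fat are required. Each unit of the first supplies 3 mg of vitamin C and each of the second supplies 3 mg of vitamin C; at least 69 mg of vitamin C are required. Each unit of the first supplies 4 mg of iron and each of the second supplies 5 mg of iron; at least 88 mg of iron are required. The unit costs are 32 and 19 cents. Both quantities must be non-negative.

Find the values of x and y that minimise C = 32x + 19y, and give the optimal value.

x = 23/3, y = 46/3, minimum C = 1610/3

Vertices and C = 32x + 19y:
  (0, 69) → C = 1311
  (23, 0) → C = 736
  (23/3, 46/3) → C = 1610/3
The feasible region is unbounded (it extends along (0, 1), (1, 0)), but C strictly increases along every unbounded feasible direction, so there is no improving ray and the minimum is attained at a vertex.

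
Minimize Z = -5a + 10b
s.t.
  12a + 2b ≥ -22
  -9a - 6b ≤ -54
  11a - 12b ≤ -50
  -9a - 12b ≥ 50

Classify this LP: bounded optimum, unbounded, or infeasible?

The boundaries 12a + 2b = -22 and -9a - 6b = -54 meet at (-40/9, 47/3), but that point violates -9a - 12b ≥ 50. Every candidate vertex is excluded by some other constraint, so the feasible region is empty.

infeasible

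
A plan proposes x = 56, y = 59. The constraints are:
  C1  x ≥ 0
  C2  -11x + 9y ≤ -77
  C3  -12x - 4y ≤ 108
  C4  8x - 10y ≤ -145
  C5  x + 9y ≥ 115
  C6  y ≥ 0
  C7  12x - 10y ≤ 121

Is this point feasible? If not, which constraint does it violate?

Constraint C4: 8x - 10y = -142, which is not ≤ -145. All other constraints are satisfied.

not feasible — violates C4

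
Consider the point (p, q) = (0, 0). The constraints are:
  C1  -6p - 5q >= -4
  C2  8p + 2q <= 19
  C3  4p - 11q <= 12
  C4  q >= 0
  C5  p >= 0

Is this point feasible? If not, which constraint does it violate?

feasible

C1: 0 ≥ -4 ✓
C2: 0 ≤ 19 ✓
C3: 0 ≤ 12 ✓
C4: 0 ≥ 0 ✓
C5: 0 ≥ 0 ✓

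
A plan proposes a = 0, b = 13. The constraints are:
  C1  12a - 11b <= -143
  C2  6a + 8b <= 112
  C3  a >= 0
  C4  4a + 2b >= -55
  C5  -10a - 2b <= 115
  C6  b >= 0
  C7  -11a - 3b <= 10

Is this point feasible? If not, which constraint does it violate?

feasible

C1: -143 ≤ -143 ✓
C2: 104 ≤ 112 ✓
C3: 0 ≥ 0 ✓
C4: 26 ≥ -55 ✓
C5: -26 ≤ 115 ✓
C6: 13 ≥ 0 ✓
C7: -39 ≤ 10 ✓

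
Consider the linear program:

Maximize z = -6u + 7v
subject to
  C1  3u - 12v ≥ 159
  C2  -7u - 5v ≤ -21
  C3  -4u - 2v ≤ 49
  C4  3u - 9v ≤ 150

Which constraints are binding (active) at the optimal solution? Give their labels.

C1 and C2

Vertices and z = -6u + 7v:
  (349/33, -350/33) → z = -4544/33
  (41, -3) → z = -267
  (313/26, -329/26) → z = -4181/26

The maximum is at (349/33, -350/33). Substituting into each constraint, equality holds for C1 and C2; the remaining constraints have slack.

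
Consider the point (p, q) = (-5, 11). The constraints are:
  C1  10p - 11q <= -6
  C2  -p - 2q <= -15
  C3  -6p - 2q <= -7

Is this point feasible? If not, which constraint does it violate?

not feasible — violates C3

Constraint C3: -6p - 2q = 8, which is not ≤ -7. All other constraints are satisfied.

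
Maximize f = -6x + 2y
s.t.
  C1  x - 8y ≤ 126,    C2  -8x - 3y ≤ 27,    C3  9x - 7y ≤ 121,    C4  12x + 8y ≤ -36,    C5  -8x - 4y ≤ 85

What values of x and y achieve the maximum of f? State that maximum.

Vertices and f = -6x + 2y:
  (174/83, -1211/83) → f = -3466/83
  (-27/7, 9/7) → f = 180/7
  (179/39, -148/13) → f = -654/13

x = -27/7, y = 9/7, maximum f = 180/7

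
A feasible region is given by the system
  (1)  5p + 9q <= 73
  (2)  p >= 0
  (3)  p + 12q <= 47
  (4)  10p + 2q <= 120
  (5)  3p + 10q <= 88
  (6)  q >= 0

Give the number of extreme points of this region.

5

Intersecting each pair of boundary lines and keeping only the points that satisfy every inequality leaves:
  (151/17, 54/17)
  (467/40, 13/8)
  (0, 47/12)
  (0, 0)
  (12, 0)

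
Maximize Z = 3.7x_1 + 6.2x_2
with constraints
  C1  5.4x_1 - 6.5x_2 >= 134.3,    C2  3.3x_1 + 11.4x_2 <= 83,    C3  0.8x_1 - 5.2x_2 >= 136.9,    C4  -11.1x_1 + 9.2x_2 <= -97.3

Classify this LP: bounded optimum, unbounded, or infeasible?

From the feasible point (-1473/176, -31591/1144), moving in the direction (11.4, -3.3) keeps every constraint satisfied while Z increases without bound.

unbounded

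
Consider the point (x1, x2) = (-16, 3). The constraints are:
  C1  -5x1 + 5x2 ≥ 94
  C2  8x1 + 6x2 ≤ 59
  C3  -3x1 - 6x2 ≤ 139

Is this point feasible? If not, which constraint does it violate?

feasible

C1: 95 ≥ 94 ✓
C2: -110 ≤ 59 ✓
C3: 30 ≤ 139 ✓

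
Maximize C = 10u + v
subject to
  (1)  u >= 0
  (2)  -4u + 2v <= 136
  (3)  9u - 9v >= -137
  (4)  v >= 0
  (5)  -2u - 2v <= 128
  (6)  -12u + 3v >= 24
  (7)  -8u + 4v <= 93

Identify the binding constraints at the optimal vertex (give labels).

Feasible corners and C = 10u + v:
  (0, 137/9) → C = 137/9
  (0, 8) → C = 8
  (65/27, 476/27) → C = 1126/27

The maximum is at (65/27, 476/27). Substituting into each constraint, equality holds for (3) and (6); the remaining constraints have slack.

(3) and (6)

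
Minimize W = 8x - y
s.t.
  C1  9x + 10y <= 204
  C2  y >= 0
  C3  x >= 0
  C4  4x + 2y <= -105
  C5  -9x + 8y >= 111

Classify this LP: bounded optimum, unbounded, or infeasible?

The boundaries 9x + 10y = 204 and x = 0 meet at (0, 102/5), but that point violates 4x + 2y ≤ -105. Every candidate vertex is excluded by some other constraint, so the feasible region is empty.

infeasible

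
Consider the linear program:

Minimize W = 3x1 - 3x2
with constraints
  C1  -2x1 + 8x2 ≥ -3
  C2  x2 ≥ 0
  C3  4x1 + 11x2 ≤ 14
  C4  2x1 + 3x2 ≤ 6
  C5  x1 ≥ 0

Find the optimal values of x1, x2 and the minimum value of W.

Extreme points and W = 3x1 - 3x2:
  (3/2, 0) → W = 9/2
  (57/22, 3/11) → W = 153/22
  (0, 0) → W = 0
  (12/5, 2/5) → W = 6
  (0, 14/11) → W = -42/11

x1 = 0, x2 = 14/11, minimum W = -42/11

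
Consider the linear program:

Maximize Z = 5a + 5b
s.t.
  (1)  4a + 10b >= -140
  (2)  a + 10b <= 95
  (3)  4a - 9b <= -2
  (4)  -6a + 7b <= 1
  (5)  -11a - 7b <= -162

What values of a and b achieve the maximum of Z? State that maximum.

Vertices and Z = 5a + 5b:
  (835/49, 382/49) → Z = 6085/49
  (655/67, 571/67) → Z = 6130/67
  (1444/127, 670/127) → Z = 10570/127
  (161/17, 983/119) → Z = 10550/119

The optimum lies where a + 10b = 95 and 4a - 9b = -2.
Solving simultaneously gives a = 835/49, b = 382/49.

a = 835/49, b = 382/49, maximum Z = 6085/49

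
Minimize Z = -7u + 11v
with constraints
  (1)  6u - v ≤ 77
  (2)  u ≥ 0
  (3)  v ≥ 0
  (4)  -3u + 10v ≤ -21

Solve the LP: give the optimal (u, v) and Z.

Feasible corners and Z = -7u + 11v:
  (77/6, 0) → Z = -539/6
  (749/57, 35/19) → Z = -4088/57
  (7, 0) → Z = -49

The binding constraints are 6u - v = 77 and v = 0.
Solving simultaneously gives u = 77/6, v = 0.

u = 77/6, v = 0, minimum Z = -539/6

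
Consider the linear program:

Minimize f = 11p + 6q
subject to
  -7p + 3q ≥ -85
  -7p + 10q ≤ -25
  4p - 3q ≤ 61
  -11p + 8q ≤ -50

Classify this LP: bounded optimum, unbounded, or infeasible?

Corner points and f = 11p + 6q:
  (775/49, 60/7) → f = 11045/49
  (8, -29/3) → f = 30
  (50/9, 25/18) → f = 625/9
  (-338, -471) → f = -6544
The feasible region has finitely many vertices and no improving ray; the minimum is -6544 at (-338, -471).

bounded optimum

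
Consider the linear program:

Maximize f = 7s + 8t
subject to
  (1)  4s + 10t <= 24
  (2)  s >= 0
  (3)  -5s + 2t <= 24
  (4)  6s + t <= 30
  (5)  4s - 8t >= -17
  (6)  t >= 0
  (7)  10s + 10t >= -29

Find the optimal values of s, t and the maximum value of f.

Extreme points and f = 7s + 8t:
  (69/14, 3/7) → f = 531/14
  (11/36, 41/18) → f = 733/36
  (0, 17/8) → f = 17
  (0, 0) → f = 0
  (5, 0) → f = 35

The optimum lies where 4s + 10t = 24 and 6s + t = 30.
Solving simultaneously gives s = 69/14, t = 3/7.

s = 69/14, t = 3/7, maximum f = 531/14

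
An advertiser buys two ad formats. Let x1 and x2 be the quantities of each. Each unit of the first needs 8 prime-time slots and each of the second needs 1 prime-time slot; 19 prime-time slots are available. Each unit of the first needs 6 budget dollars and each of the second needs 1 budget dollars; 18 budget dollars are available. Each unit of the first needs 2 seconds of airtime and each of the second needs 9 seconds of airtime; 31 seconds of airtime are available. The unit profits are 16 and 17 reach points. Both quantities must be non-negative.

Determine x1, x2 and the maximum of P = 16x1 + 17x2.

x1 = 2, x2 = 3, maximum P = 83

Extreme points and P = 16x1 + 17x2:
  (0, 0) → P = 0
  (0, 31/9) → P = 527/9
  (19/8, 0) → P = 38
  (2, 3) → P = 83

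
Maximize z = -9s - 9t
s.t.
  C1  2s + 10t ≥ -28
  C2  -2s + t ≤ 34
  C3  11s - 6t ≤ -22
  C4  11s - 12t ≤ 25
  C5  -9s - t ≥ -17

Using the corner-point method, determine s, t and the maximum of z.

The binding constraints are 2s + 10t = -28 and -2s + t = 34.
Solving simultaneously gives s = -184/11, t = 6/11.

s = -184/11, t = 6/11, maximum z = 1602/11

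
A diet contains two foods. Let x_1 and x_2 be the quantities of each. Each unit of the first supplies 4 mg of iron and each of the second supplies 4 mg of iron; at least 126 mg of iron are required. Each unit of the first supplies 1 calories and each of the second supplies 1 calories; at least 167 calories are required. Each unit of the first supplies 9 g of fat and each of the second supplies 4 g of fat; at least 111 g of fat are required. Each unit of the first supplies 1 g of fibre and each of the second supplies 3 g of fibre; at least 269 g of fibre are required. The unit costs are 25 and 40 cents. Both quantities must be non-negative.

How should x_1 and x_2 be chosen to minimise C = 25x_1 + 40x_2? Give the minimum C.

x_1 = 116, x_2 = 51, minimum C = 4940

Extreme points and C = 25x_1 + 40x_2:
  (0, 167) → C = 6680
  (269, 0) → C = 6725
  (116, 51) → C = 4940
The feasible region is unbounded (it extends along (0, 1), (1, 0)), but C strictly increases along every unbounded feasible direction, so there is no improving ray and the minimum is attained at a vertex.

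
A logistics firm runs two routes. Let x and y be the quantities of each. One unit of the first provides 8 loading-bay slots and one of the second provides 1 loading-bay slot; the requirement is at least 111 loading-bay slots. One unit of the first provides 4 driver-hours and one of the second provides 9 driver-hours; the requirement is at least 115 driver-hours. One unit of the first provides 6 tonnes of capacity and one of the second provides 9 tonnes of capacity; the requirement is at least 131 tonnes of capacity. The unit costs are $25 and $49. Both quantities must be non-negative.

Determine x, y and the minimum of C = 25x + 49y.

Feasible corners and C = 25x + 49y:
  (0, 111) → C = 5439
  (115/4, 0) → C = 2875/4
  (13, 7) → C = 668
The feasible region is unbounded (it extends along (0, 1), (1, 0)), but C strictly increases along every unbounded feasible direction, so there is no improving ray and the minimum is attained at a vertex.

x = 13, y = 7, minimum C = 668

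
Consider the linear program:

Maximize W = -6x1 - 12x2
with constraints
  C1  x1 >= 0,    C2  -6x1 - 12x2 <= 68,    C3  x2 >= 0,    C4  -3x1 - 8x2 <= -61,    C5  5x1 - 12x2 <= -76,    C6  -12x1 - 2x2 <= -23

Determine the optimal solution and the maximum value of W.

x1 = 31/45, x2 = 221/30, maximum W = -1388/15

Feasible corners and W = -6x1 - 12x2:
  (0, 23/2) → W = -138
  (31/19, 533/76) → W = -1785/19
  (31/45, 221/30) → W = -1388/15
The feasible region is unbounded (it extends along (0, 1), (12, 5)), but W strictly decreases along every unbounded feasible direction, so there is no improving ray and the maximum is attained at a vertex.

The binding constraints are -3x1 - 8x2 = -61 and -12x1 - 2x2 = -23.
Solving simultaneously gives x1 = 31/45, x2 = 221/30.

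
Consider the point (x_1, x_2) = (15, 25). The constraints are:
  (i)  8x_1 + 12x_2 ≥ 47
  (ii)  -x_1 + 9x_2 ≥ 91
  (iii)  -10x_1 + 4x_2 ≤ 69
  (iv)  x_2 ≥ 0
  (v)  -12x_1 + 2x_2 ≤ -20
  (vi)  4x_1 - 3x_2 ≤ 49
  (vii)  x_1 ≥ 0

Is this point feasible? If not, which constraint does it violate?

(i): 420 ≥ 47 ✓
(ii): 210 ≥ 91 ✓
(iii): -50 ≤ 69 ✓
(iv): 25 ≥ 0 ✓
(v): -130 ≤ -20 ✓
(vi): -15 ≤ 49 ✓
(vii): 15 ≥ 0 ✓

feasible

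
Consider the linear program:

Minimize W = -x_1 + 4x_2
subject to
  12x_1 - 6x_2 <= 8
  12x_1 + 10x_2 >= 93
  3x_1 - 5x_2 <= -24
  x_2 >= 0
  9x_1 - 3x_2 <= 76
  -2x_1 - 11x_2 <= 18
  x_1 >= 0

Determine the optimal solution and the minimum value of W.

Feasible corners and W = -x_1 + 4x_2:
  (92/21, 52/7) → W = 76/3
  (24, 140/3) → W = 488/3
  (5/2, 63/10) → W = 227/10
  (0, 93/10) → W = 186/5
The feasible region is unbounded (it extends along (0, 1), (1, 3)), but W strictly increases along every unbounded feasible direction, so there is no improving ray and the minimum is attained at a vertex.

x_1 = 5/2, x_2 = 63/10, minimum W = 227/10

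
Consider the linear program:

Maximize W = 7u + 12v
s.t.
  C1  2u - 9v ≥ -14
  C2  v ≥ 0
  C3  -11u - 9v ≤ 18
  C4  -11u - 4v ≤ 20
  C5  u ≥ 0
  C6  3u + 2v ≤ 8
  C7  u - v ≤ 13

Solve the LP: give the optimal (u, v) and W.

The optimum lies where 2u - 9v = -14 and 3u + 2v = 8.
Solving simultaneously gives u = 44/31, v = 58/31.

u = 44/31, v = 58/31, maximum W = 1004/31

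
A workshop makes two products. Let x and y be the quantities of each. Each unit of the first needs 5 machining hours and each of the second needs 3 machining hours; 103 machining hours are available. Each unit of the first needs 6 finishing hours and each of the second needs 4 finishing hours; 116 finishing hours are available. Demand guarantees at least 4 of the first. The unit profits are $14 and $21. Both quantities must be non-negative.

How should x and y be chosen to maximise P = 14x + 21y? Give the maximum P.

x = 4, y = 23, maximum P = 539

Feasible corners and P = 14x + 21y:
  (58/3, 0) → P = 812/3
  (4, 0) → P = 56
  (4, 23) → P = 539

The binding constraints are 6x + 4y = 116 and x = 4.
Solving simultaneously gives x = 4, y = 23.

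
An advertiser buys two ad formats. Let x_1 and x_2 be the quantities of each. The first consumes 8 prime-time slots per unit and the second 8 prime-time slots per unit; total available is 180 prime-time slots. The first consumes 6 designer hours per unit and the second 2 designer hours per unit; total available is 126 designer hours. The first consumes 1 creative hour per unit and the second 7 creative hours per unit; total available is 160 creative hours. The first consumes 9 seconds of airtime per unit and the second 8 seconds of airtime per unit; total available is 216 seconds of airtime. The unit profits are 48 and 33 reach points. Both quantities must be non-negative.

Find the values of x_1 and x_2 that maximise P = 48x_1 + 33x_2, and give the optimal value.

x_1 = 81/4, x_2 = 9/4, maximum P = 4185/4

Extreme points and P = 48x_1 + 33x_2:
  (0, 0) → P = 0
  (0, 45/2) → P = 1485/2
  (21, 0) → P = 1008
  (81/4, 9/4) → P = 4185/4

The binding constraints are 8x_1 + 8x_2 = 180 and 6x_1 + 2x_2 = 126.
Solving simultaneously gives x_1 = 81/4, x_2 = 9/4.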